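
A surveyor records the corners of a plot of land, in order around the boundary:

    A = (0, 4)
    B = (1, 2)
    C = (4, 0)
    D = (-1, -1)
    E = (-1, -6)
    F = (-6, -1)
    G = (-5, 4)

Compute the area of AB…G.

47.5

Apply the shoelace (surveyor's) formula: 2A = Σ (x_i·y_{i+1} − x_{i+1}·y_i), indices taken mod 7.
Σ = (-4) + (-8) + (-4) + (5) + (-35) + (-29) + (-20) = -95
Area = |Σ|/2 = 47.5.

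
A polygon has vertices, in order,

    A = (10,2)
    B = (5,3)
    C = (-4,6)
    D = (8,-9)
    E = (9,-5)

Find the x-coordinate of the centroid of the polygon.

761/159

Apply the shoelace formula. First the cross-terms c_i = x_i·y_{i+1} − x_{i+1}·y_i:
  20, 42, -12, 41, 68  ⇒  2A = 159, A = 79.5.
Then Σ (x_i + x_{i+1})·c_i = 2283, so x̄ = 2283 / (6·79.5) = 761/159.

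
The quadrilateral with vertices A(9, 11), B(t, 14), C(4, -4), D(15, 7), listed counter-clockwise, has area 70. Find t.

Write out the shoelace sum; only the two edges meeting at B involve t:
2·Area = [(9·14 − t·11) + (t·(-4) − 4·14)] + 190
       = -15·t + 260 = 140
⇒ t = 8.

8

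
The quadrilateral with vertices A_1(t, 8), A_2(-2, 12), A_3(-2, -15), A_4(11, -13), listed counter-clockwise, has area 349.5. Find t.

14

The doubled signed area Σ (x_i y_{i+1} − x_{i+1} y_i) is linear in t.
With t=0 it equals 349; the coefficient of t is 25 (from the two edges through A_1).
So 25·t + 349 = 2·349.5 = 699 ⇒ t = 14.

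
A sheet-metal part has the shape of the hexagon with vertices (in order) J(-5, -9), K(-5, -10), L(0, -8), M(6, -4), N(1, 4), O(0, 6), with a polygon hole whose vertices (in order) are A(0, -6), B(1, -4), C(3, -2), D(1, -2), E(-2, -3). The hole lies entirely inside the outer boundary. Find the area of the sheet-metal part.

70

Outer boundary:
Apply Gauss's area formula: 2A = Σ (x_i·y_{i+1} − x_{i+1}·y_i), indices taken mod 6.
Cross-terms: 5, 40, 48, 28, 6, 30  ⇒  Σ = 157
Area = |Σ|/2 = 78.5.
Hole:
Apply the surveyor's formula: 2A = Σ (x_i·y_{i+1} − x_{i+1}·y_i), indices taken mod 5.
Σ = (6) + (10) + (-4) + (-7) + (12) = 17
Area = |Σ|/2 = 8.5.
Net area = 78.5 − 8.5 = 70.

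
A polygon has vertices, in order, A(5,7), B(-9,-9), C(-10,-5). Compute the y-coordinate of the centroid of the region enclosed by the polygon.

-7/3

Apply Gauss's area formula. First the cross-terms c_i = x_i·y_{i+1} − x_{i+1}·y_i:
  18, -45, -45  ⇒  2A = -72, A = -36.
Then Σ (y_i + y_{i+1})·c_i = 504, so ȳ = 504 / (6·(-36)) = -7/3.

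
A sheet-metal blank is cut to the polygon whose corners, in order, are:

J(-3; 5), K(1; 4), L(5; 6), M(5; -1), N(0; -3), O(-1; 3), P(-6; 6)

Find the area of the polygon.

42

Apply the shoelace (surveyor's) formula: 2A = Σ (x_i·y_{i+1} − x_{i+1}·y_i), indices taken mod 7.
Σ = (-17) + (-14) + (-35) + (-15) + (-3) + (12) + (-12) = -84
Area = |Σ|/2 = 42.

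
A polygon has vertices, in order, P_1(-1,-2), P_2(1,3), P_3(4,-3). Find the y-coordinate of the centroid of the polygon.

Apply Gauss's area formula. First the cross-terms c_i = x_i·y_{i+1} − x_{i+1}·y_i:
  -1, -15, -11  ⇒  2A = -27, A = -13.5.
Then Σ (y_i + y_{i+1})·c_i = 54, so ȳ = 54 / (6·(-13.5)) = -2/3.

-2/3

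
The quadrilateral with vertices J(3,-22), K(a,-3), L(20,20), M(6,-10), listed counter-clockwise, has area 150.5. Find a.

16

The doubled signed area Σ (x_i y_{i+1} − x_{i+1} y_i) is linear in a.
With a=0 it equals -371; the coefficient of a is 42 (from the two edges through K).
So 42·a + -371 = 2·150.5 = 301 ⇒ a = 16.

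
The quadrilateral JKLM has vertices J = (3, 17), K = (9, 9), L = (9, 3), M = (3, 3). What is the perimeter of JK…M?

36

|JK| = √((6)² + (-8)²) = √100 = 10
|KL| = √((0)² + (-6)²) = √36 = 6
|LM| = √((-6)² + (0)²) = √36 = 6
|MJ| = √((0)² + (14)²) = √196 = 14
Perimeter = 10 + 6 + 6 + 14 = 36.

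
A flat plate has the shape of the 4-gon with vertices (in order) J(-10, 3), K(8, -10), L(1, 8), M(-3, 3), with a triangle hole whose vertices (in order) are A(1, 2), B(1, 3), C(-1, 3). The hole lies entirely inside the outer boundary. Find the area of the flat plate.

98

Outer boundary:
Apply the shoelace formula: 2A = Σ (x_i·y_{i+1} − x_{i+1}·y_i), indices taken mod 4.
Cross-terms: 76, 74, 27, 21  ⇒  Σ = 198
Area = |Σ|/2 = 99.
Hole:
A→B: (1)(3) − (1)(2) = 1
B→C: (1)(3) − (-1)(3) = 6
C→A: (-1)(2) − (1)(3) = -5
Σ = 2
Area = |Σ|/2 = 1.
Net area = 99 − 1 = 98.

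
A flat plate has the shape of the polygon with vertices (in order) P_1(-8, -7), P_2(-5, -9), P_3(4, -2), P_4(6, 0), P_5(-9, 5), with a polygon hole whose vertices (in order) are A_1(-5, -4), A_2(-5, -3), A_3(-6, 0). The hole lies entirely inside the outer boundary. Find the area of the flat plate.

113.5

Outer boundary:
P_1→P_2: (-8)(-9) − (-5)(-7) = 37
P_2→P_3: (-5)(-2) − (4)(-9) = 46
P_3→P_4: (4)(0) − (6)(-2) = 12
P_4→P_5: (6)(5) − (-9)(0) = 30
P_5→P_1: (-9)(-7) − (-8)(5) = 103
Σ = 228
Area = |Σ|/2 = 114.
Hole:
Apply the shoelace (surveyor's) formula: 2A = Σ (x_i·y_{i+1} − x_{i+1}·y_i), indices taken mod 3.
Σ = (-5) + (-18) + (24) = 1
Area = |Σ|/2 = 0.5.
Net area = 114 − 0.5 = 113.5.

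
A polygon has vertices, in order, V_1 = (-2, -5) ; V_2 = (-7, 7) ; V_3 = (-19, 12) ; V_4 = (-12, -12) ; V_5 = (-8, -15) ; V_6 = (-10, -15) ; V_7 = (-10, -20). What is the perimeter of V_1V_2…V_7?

|V_1V_2| = √((-5)² + (12)²) = √169 = 13
|V_2V_3| = √((-12)² + (5)²) = √169 = 13
|V_3V_4| = √((7)² + (-24)²) = √625 = 25
|V_4V_5| = √((4)² + (-3)²) = √25 = 5
|V_5V_6| = √((-2)² + (0)²) = √4 = 2
|V_6V_7| = √((0)² + (-5)²) = √25 = 5
|V_7V_1| = √((8)² + (15)²) = √289 = 17
Perimeter = 13 + 13 + 25 + 5 + 2 + 5 + 17 = 80.

80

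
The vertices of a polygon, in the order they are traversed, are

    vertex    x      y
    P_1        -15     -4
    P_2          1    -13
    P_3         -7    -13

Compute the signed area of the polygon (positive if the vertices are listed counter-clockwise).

Apply the surveyor's formula: 2A = Σ (x_i·y_{i+1} − x_{i+1}·y_i), indices taken mod 3.
Σ = (199) + (-104) + (-167) = -72
Signed area = Σ/2 = -36 (negative ⇒ clockwise traversal).

-36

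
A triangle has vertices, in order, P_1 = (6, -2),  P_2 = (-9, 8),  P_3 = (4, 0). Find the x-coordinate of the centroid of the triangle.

Apply the shoelace (surveyor's) formula. First the cross-terms c_i = x_i·y_{i+1} − x_{i+1}·y_i:
  30, -32, -8  ⇒  2A = -10, A = -5.
Then Σ (x_i + x_{i+1})·c_i = -10, so x̄ = -10 / (6·(-5)) = 1/3.

1/3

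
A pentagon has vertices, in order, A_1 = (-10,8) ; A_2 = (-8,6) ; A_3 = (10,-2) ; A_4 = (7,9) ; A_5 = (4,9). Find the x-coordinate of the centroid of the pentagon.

391/213

Apply the shoelace formula. First the cross-terms c_i = x_i·y_{i+1} − x_{i+1}·y_i:
  4, -44, 104, 27, 122  ⇒  2A = 213, A = 106.5.
Then Σ (x_i + x_{i+1})·c_i = 1173, so x̄ = 1173 / (6·106.5) = 391/213.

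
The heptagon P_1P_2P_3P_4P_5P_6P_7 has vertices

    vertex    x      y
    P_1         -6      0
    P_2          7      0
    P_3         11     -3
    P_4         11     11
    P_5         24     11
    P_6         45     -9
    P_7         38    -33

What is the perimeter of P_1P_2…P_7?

154

|P_1P_2| = √((13)² + (0)²) = √169 = 13
|P_2P_3| = √((4)² + (-3)²) = √25 = 5
|P_3P_4| = √((0)² + (14)²) = √196 = 14
|P_4P_5| = √((13)² + (0)²) = √169 = 13
|P_5P_6| = √((21)² + (-20)²) = √841 = 29
|P_6P_7| = √((-7)² + (-24)²) = √625 = 25
|P_7P_1| = √((-44)² + (33)²) = √3025 = 55
Perimeter = 13 + 5 + 14 + 13 + 29 + 25 + 55 = 154.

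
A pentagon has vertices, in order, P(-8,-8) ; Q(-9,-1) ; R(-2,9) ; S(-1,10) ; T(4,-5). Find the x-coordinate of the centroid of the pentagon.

-739/265

Apply the shoelace formula. First the cross-terms c_i = x_i·y_{i+1} − x_{i+1}·y_i:
  -64, -83, -11, -35, -72  ⇒  2A = -265, A = -132.5.
Then Σ (x_i + x_{i+1})·c_i = 2217, so x̄ = 2217 / (6·(-132.5)) = -739/265.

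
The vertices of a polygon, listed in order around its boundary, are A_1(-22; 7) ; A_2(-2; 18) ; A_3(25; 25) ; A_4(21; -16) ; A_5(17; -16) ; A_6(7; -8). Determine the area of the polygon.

1011

Apply the shoelace formula: 2A = Σ (x_i·y_{i+1} − x_{i+1}·y_i), indices taken mod 6.
Cross-terms: -382, -500, -925, -64, -24, -127  ⇒  Σ = -2022
Area = |Σ|/2 = 1011.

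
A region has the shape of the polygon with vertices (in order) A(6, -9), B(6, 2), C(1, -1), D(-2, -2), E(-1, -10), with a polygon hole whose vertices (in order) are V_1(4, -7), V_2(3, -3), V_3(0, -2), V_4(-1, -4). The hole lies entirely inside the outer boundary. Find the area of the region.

58.5

Outer boundary:
Apply the surveyor's formula: 2A = Σ (x_i·y_{i+1} − x_{i+1}·y_i), indices taken mod 5.
A→B: (6)(2) − (6)(-9) = 66
B→C: (6)(-1) − (1)(2) = -8
C→D: (1)(-2) − (-2)(-1) = -4
D→E: (-2)(-10) − (-1)(-2) = 18
E→A: (-1)(-9) − (6)(-10) = 69
Σ = 141
Area = |Σ|/2 = 70.5.
Hole:
Σ = (9) + (-6) + (-2) + (23) = 24
Area = |Σ|/2 = 12.
Net area = 70.5 − 12 = 58.5.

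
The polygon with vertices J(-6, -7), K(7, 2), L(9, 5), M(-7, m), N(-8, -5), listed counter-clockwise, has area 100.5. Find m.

3

The doubled signed area Σ (x_i y_{i+1} − x_{i+1} y_i) is linear in m.
With m=0 it equals 150; the coefficient of m is 17 (from the two edges through M).
So 17·m + 150 = 2·100.5 = 201 ⇒ m = 3.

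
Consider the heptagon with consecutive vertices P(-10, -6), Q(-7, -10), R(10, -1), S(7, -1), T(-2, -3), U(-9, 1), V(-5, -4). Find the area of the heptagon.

Σ = (58) + (107) + (-3) + (-23) + (-29) + (41) + (-10) = 141
Area = |Σ|/2 = 70.5.

70.5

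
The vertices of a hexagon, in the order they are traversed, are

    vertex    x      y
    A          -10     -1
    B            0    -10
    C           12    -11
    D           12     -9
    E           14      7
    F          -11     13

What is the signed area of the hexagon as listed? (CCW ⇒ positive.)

427

Apply the surveyor's formula: 2A = Σ (x_i·y_{i+1} − x_{i+1}·y_i), indices taken mod 6.
A→B: (-10)(-10) − (0)(-1) = 100
B→C: (0)(-11) − (12)(-10) = 120
C→D: (12)(-9) − (12)(-11) = 24
D→E: (12)(7) − (14)(-9) = 210
E→F: (14)(13) − (-11)(7) = 259
F→A: (-11)(-1) − (-10)(13) = 141
Σ = 854
Signed area = Σ/2 = 427 (positive ⇒ counter-clockwise traversal).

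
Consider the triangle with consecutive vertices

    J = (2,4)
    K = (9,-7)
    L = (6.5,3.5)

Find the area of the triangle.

Apply the shoelace (surveyor's) formula: 2A = Σ (x_i·y_{i+1} − x_{i+1}·y_i), indices taken mod 3.
J→K: (2)(-7) − (9)(4) = -50
K→L: (9)(3.5) − (6.5)(-7) = 77
L→J: (6.5)(4) − (2)(3.5) = 19
Σ = 46
Area = |Σ|/2 = 23.

23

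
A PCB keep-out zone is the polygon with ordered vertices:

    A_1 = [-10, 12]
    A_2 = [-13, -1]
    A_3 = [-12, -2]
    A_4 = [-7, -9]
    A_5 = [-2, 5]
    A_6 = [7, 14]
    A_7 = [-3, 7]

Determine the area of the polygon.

A_1→A_2: (-10)(-1) − (-13)(12) = 166
A_2→A_3: (-13)(-2) − (-12)(-1) = 14
A_3→A_4: (-12)(-9) − (-7)(-2) = 94
A_4→A_5: (-7)(5) − (-2)(-9) = -53
A_5→A_6: (-2)(14) − (7)(5) = -63
A_6→A_7: (7)(7) − (-3)(14) = 91
A_7→A_1: (-3)(12) − (-10)(7) = 34
Σ = 283
Area = |Σ|/2 = 141.5.

141.5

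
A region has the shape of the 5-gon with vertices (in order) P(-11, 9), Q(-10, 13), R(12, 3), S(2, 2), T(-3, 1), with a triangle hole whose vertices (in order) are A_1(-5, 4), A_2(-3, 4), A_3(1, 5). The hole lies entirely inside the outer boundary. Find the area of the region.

Outer boundary:
Cross-terms: -53, -186, 18, 8, -16  ⇒  Σ = -229
Area = |Σ|/2 = 114.5.
Hole:
Apply the shoelace formula: 2A = Σ (x_i·y_{i+1} − x_{i+1}·y_i), indices taken mod 3.
Cross-terms: -8, -19, 29  ⇒  Σ = 2
Area = |Σ|/2 = 1.
Net area = 114.5 − 1 = 113.5.

113.5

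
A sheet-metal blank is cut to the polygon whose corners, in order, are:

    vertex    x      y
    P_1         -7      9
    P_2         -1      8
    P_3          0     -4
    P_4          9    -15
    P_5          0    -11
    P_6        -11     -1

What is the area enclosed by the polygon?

Cross-terms: -47, 4, 36, -99, -121, -106  ⇒  Σ = -333
Area = |Σ|/2 = 166.5.

166.5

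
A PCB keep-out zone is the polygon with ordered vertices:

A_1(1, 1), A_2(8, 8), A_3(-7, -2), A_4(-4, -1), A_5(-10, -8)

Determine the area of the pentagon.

29.5

Cross-terms: 0, 40, -1, 22, -2  ⇒  Σ = 59
Area = |Σ|/2 = 29.5.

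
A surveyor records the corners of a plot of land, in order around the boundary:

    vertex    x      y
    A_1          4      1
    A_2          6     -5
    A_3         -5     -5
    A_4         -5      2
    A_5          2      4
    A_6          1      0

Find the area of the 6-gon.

71.5

Apply the shoelace formula: 2A = Σ (x_i·y_{i+1} − x_{i+1}·y_i), indices taken mod 6.
Σ = (-26) + (-55) + (-35) + (-24) + (-4) + (1) = -143
Area = |Σ|/2 = 71.5.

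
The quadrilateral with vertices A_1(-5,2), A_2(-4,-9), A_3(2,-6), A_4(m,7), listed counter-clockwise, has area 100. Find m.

7

The doubled signed area Σ (x_i y_{i+1} − x_{i+1} y_i) is linear in m.
With m=0 it equals 144; the coefficient of m is 8 (from the two edges through A_4).
So 8·m + 144 = 2·100 = 200 ⇒ m = 7.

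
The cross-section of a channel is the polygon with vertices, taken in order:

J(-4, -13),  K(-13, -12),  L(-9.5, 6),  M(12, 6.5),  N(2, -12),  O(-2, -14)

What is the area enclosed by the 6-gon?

342.875

Apply the shoelace (surveyor's) formula: 2A = Σ (x_i·y_{i+1} − x_{i+1}·y_i), indices taken mod 6.
Cross-terms: -121, -192, -133.75, -157, -52, -30  ⇒  Σ = -685.75
Area = |Σ|/2 = 342.875.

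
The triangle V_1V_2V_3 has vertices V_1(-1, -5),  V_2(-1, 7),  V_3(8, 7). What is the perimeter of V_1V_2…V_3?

|V_1V_2| = √((0)² + (12)²) = √144 = 12
|V_2V_3| = √((9)² + (0)²) = √81 = 9
|V_3V_1| = √((-9)² + (-12)²) = √225 = 15
Perimeter = 12 + 9 + 15 = 36.

36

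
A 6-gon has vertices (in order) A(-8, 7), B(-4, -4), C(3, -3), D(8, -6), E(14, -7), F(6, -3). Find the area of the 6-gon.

Σ = (60) + (24) + (6) + (28) + (0) + (18) = 136
Area = |Σ|/2 = 68.

68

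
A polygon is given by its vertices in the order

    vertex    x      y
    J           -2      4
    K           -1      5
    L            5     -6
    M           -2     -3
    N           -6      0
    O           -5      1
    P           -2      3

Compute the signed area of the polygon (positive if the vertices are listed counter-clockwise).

Apply the surveyor's formula: 2A = Σ (x_i·y_{i+1} − x_{i+1}·y_i), indices taken mod 7.
Σ = (-6) + (-19) + (-27) + (-18) + (-6) + (-13) + (-2) = -91
Signed area = Σ/2 = -45.5 (negative ⇒ clockwise traversal).

-45.5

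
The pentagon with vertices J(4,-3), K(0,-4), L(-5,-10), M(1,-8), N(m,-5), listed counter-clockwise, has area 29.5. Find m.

6

The doubled signed area Σ (x_i y_{i+1} − x_{i+1} y_i) is linear in m.
With m=0 it equals 29; the coefficient of m is 5 (from the two edges through N).
So 5·m + 29 = 2·29.5 = 59 ⇒ m = 6.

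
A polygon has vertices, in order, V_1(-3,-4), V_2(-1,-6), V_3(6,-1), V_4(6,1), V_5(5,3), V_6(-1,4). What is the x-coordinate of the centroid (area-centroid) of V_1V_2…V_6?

148/115

Apply the surveyor's formula. First the cross-terms c_i = x_i·y_{i+1} − x_{i+1}·y_i:
  14, 37, 12, 13, 23, 16  ⇒  2A = 115, A = 57.5.
Then Σ (x_i + x_{i+1})·c_i = 444, so x̄ = 444 / (6·57.5) = 148/115.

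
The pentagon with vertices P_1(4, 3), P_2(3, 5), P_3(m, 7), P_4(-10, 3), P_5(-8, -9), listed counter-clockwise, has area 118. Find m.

The doubled signed area Σ (x_i y_{i+1} − x_{i+1} y_i) is linear in m.
With m=0 it equals 228; the coefficient of m is -2 (from the two edges through P_3).
So -2·m + 228 = 2·118 = 236 ⇒ m = -4.

-4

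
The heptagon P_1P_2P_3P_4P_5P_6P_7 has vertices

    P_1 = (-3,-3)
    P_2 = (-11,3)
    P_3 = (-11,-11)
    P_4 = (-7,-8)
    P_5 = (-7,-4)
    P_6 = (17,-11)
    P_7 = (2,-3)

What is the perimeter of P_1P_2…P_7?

|P_1P_2| = √((-8)² + (6)²) = √100 = 10
|P_2P_3| = √((0)² + (-14)²) = √196 = 14
|P_3P_4| = √((4)² + (3)²) = √25 = 5
|P_4P_5| = √((0)² + (4)²) = √16 = 4
|P_5P_6| = √((24)² + (-7)²) = √625 = 25
|P_6P_7| = √((-15)² + (8)²) = √289 = 17
|P_7P_1| = √((-5)² + (0)²) = √25 = 5
Perimeter = 10 + 14 + 5 + 4 + 25 + 17 + 5 = 80.

80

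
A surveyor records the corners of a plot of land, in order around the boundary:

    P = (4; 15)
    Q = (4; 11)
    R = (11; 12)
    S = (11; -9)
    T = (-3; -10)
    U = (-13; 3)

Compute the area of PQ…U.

Apply Gauss's area formula: 2A = Σ (x_i·y_{i+1} − x_{i+1}·y_i), indices taken mod 6.
Σ = (-16) + (-73) + (-231) + (-137) + (-139) + (-207) = -803
Area = |Σ|/2 = 401.5.

401.5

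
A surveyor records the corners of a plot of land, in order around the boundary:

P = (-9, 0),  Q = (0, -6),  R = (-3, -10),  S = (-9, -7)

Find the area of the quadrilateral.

P→Q: (-9)(-6) − (0)(0) = 54
Q→R: (0)(-10) − (-3)(-6) = -18
R→S: (-3)(-7) − (-9)(-10) = -69
S→P: (-9)(0) − (-9)(-7) = -63
Σ = -96
Area = |Σ|/2 = 48.

48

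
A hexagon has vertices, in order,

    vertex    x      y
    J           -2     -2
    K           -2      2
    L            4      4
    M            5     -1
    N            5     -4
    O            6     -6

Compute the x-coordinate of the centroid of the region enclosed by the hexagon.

176/93

Apply the surveyor's formula. First the cross-terms c_i = x_i·y_{i+1} − x_{i+1}·y_i:
  -8, -16, -24, -15, -6, -24  ⇒  2A = -93, A = -46.5.
Then Σ (x_i + x_{i+1})·c_i = -528, so x̄ = -528 / (6·(-46.5)) = 176/93.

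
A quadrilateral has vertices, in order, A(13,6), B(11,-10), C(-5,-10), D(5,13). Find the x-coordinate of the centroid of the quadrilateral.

Apply the shoelace formula. First the cross-terms c_i = x_i·y_{i+1} − x_{i+1}·y_i:
  -196, -160, -15, -139  ⇒  2A = -510, A = -255.
Then Σ (x_i + x_{i+1})·c_i = -8166, so x̄ = -8166 / (6·(-255)) = 1361/255.

1361/255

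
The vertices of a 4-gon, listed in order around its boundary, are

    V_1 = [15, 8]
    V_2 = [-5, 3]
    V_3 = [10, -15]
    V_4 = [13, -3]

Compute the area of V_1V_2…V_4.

Apply the shoelace (surveyor's) formula: 2A = Σ (x_i·y_{i+1} − x_{i+1}·y_i), indices taken mod 4.
Σ = (85) + (45) + (165) + (149) = 444
Area = |Σ|/2 = 222.

222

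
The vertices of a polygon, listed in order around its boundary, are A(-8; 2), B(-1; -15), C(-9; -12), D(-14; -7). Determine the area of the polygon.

95

Apply Gauss's area formula: 2A = Σ (x_i·y_{i+1} − x_{i+1}·y_i), indices taken mod 4.
Σ = (122) + (-123) + (-105) + (-84) = -190
Area = |Σ|/2 = 95.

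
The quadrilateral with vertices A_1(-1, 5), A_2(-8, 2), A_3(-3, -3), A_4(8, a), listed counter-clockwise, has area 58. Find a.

8

The doubled signed area Σ (x_i y_{i+1} − x_{i+1} y_i) is linear in a.
With a=0 it equals 132; the coefficient of a is -2 (from the two edges through A_4).
So -2·a + 132 = 2·58 = 116 ⇒ a = 8.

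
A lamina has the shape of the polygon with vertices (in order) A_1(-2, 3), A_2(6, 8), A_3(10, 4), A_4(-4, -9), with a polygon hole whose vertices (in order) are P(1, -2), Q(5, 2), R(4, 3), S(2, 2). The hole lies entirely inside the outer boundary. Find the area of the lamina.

Outer boundary:
Apply the surveyor's formula: 2A = Σ (x_i·y_{i+1} − x_{i+1}·y_i), indices taken mod 4.
Σ = (-34) + (-56) + (-74) + (-30) = -194
Area = |Σ|/2 = 97.
Hole:
Apply the shoelace (surveyor's) formula: 2A = Σ (x_i·y_{i+1} − x_{i+1}·y_i), indices taken mod 4.
Σ = (12) + (7) + (2) + (-6) = 15
Area = |Σ|/2 = 7.5.
Net area = 97 − 7.5 = 89.5.

89.5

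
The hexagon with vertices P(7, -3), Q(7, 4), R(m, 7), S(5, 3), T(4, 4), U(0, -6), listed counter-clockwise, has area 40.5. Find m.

The doubled signed area Σ (x_i y_{i+1} − x_{i+1} y_i) is linear in m.
With m=0 it equals 89; the coefficient of m is -1 (from the two edges through R).
So -1·m + 89 = 2·40.5 = 81 ⇒ m = 8.

8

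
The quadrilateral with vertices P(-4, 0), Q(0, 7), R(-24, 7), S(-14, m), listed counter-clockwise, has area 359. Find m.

Write out the shoelace sum; only the two edges meeting at S involve m:
2·Area = [((-24)·m − (-14)·7) + ((-14)·0 − (-4)·m)] + 140
       = -20·m + 238 = 718
⇒ m = -24.

-24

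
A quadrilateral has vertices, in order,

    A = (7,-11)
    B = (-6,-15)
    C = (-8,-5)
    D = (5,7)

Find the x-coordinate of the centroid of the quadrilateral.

1/18

Apply the shoelace (surveyor's) formula. First the cross-terms c_i = x_i·y_{i+1} − x_{i+1}·y_i:
  -171, -90, -31, -104  ⇒  2A = -396, A = -198.
Then Σ (x_i + x_{i+1})·c_i = -66, so x̄ = -66 / (6·(-198)) = 1/18.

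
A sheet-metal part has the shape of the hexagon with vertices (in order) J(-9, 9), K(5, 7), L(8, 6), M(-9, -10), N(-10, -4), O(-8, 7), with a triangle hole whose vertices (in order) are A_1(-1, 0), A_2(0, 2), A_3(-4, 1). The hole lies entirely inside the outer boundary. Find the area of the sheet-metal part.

Outer boundary:
Apply the shoelace formula: 2A = Σ (x_i·y_{i+1} − x_{i+1}·y_i), indices taken mod 6.
J→K: (-9)(7) − (5)(9) = -108
K→L: (5)(6) − (8)(7) = -26
L→M: (8)(-10) − (-9)(6) = -26
M→N: (-9)(-4) − (-10)(-10) = -64
N→O: (-10)(7) − (-8)(-4) = -102
O→J: (-8)(9) − (-9)(7) = -9
Σ = -335
Area = |Σ|/2 = 167.5.
Hole:
A_1→A_2: (-1)(2) − (0)(0) = -2
A_2→A_3: (0)(1) − (-4)(2) = 8
A_3→A_1: (-4)(0) − (-1)(1) = 1
Σ = 7
Area = |Σ|/2 = 3.5.
Net area = 167.5 − 3.5 = 164.

164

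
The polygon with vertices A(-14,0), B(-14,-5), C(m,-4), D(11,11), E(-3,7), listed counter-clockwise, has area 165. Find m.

The doubled signed area Σ (x_i y_{i+1} − x_{i+1} y_i) is linear in m.
With m=0 it equals 378; the coefficient of m is 16 (from the two edges through C).
So 16·m + 378 = 2·165 = 330 ⇒ m = -3.

-3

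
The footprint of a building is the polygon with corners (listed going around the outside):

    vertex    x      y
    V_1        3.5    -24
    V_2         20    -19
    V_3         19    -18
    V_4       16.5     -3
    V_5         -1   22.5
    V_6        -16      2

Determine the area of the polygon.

878.875

Apply Gauss's area formula: 2A = Σ (x_i·y_{i+1} − x_{i+1}·y_i), indices taken mod 6.
Σ = (413.5) + (1) + (240) + (368.25) + (358) + (377) = 1757.75
Area = |Σ|/2 = 878.875.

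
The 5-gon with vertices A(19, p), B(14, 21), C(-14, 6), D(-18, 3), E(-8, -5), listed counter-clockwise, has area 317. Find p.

19

The doubled signed area Σ (x_i y_{i+1} − x_{i+1} y_i) is linear in p.
With p=0 it equals 1052; the coefficient of p is -22 (from the two edges through A).
So -22·p + 1052 = 2·317 = 634 ⇒ p = 19.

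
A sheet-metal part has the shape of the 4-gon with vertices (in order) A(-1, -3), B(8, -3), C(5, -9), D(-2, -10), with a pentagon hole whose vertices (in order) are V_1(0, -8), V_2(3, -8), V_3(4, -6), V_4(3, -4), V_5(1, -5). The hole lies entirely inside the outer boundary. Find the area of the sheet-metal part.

Outer boundary:
Cross-terms: 27, -57, -68, -4  ⇒  Σ = -102
Area = |Σ|/2 = 51.
Hole:
Apply the shoelace (surveyor's) formula: 2A = Σ (x_i·y_{i+1} − x_{i+1}·y_i), indices taken mod 5.
Σ = (24) + (14) + (2) + (-11) + (-8) = 21
Area = |Σ|/2 = 10.5.
Net area = 51 − 10.5 = 40.5.

40.5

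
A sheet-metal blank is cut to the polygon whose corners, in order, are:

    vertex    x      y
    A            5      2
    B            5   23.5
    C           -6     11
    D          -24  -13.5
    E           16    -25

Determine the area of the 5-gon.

810.75

Apply Gauss's area formula: 2A = Σ (x_i·y_{i+1} − x_{i+1}·y_i), indices taken mod 5.
A→B: (5)(23.5) − (5)(2) = 107.5
B→C: (5)(11) − (-6)(23.5) = 196
C→D: (-6)(-13.5) − (-24)(11) = 345
D→E: (-24)(-25) − (16)(-13.5) = 816
E→A: (16)(2) − (5)(-25) = 157
Σ = 1621.5
Area = |Σ|/2 = 810.75.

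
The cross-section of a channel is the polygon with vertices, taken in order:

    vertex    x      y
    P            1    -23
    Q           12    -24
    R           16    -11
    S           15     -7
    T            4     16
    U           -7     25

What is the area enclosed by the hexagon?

Apply the shoelace (surveyor's) formula: 2A = Σ (x_i·y_{i+1} − x_{i+1}·y_i), indices taken mod 6.
Σ = (252) + (252) + (53) + (268) + (212) + (136) = 1173
Area = |Σ|/2 = 586.5.

586.5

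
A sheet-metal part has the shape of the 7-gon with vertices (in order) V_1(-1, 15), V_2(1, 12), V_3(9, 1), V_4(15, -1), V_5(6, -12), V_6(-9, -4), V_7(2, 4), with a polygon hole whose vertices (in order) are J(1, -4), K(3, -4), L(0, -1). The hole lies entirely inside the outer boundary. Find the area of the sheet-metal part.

Outer boundary:
Apply the shoelace (surveyor's) formula: 2A = Σ (x_i·y_{i+1} − x_{i+1}·y_i), indices taken mod 7.
V_1→V_2: (-1)(12) − (1)(15) = -27
V_2→V_3: (1)(1) − (9)(12) = -107
V_3→V_4: (9)(-1) − (15)(1) = -24
V_4→V_5: (15)(-12) − (6)(-1) = -174
V_5→V_6: (6)(-4) − (-9)(-12) = -132
V_6→V_7: (-9)(4) − (2)(-4) = -28
V_7→V_1: (2)(15) − (-1)(4) = 34
Σ = -458
Area = |Σ|/2 = 229.
Hole:
Apply the surveyor's formula: 2A = Σ (x_i·y_{i+1} − x_{i+1}·y_i), indices taken mod 3.
Σ = (8) + (-3) + (1) = 6
Area = |Σ|/2 = 3.
Net area = 229 − 3 = 226.

226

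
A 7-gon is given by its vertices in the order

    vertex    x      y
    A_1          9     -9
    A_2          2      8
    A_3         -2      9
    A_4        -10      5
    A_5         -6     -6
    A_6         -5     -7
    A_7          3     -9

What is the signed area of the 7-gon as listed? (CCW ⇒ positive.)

A_1→A_2: (9)(8) − (2)(-9) = 90
A_2→A_3: (2)(9) − (-2)(8) = 34
A_3→A_4: (-2)(5) − (-10)(9) = 80
A_4→A_5: (-10)(-6) − (-6)(5) = 90
A_5→A_6: (-6)(-7) − (-5)(-6) = 12
A_6→A_7: (-5)(-9) − (3)(-7) = 66
A_7→A_1: (3)(-9) − (9)(-9) = 54
Σ = 426
Signed area = Σ/2 = 213 (positive ⇒ counter-clockwise traversal).

213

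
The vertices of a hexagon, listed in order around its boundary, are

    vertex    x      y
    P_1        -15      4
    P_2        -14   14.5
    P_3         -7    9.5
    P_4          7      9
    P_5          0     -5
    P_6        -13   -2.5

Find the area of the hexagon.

256

Σ = (-161.5) + (-31.5) + (-129.5) + (-35) + (-65) + (-89.5) = -512
Area = |Σ|/2 = 256.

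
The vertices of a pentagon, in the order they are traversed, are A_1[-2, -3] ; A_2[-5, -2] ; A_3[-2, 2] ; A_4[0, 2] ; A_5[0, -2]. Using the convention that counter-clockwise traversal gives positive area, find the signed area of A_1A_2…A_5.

Apply Gauss's area formula: 2A = Σ (x_i·y_{i+1} − x_{i+1}·y_i), indices taken mod 5.
A_1→A_2: (-2)(-2) − (-5)(-3) = -11
A_2→A_3: (-5)(2) − (-2)(-2) = -14
A_3→A_4: (-2)(2) − (0)(2) = -4
A_4→A_5: (0)(-2) − (0)(2) = 0
A_5→A_1: (0)(-3) − (-2)(-2) = -4
Σ = -33
Signed area = Σ/2 = -16.5 (negative ⇒ clockwise traversal).

-16.5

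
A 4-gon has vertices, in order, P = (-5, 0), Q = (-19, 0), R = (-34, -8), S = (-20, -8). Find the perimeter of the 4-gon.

62

|PQ| = √((-14)² + (0)²) = √196 = 14
|QR| = √((-15)² + (-8)²) = √289 = 17
|RS| = √((14)² + (0)²) = √196 = 14
|SP| = √((15)² + (8)²) = √289 = 17
Perimeter = 14 + 17 + 14 + 17 = 62.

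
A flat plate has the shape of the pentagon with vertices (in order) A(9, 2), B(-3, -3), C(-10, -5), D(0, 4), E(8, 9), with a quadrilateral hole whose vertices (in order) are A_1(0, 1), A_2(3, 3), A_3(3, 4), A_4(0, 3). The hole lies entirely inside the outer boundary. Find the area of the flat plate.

Outer boundary:
Apply Gauss's area formula: 2A = Σ (x_i·y_{i+1} − x_{i+1}·y_i), indices taken mod 5.
Σ = (-21) + (-15) + (-40) + (-32) + (-65) = -173
Area = |Σ|/2 = 86.5.
Hole:
Apply the shoelace formula: 2A = Σ (x_i·y_{i+1} − x_{i+1}·y_i), indices taken mod 4.
A_1→A_2: (0)(3) − (3)(1) = -3
A_2→A_3: (3)(4) − (3)(3) = 3
A_3→A_4: (3)(3) − (0)(4) = 9
A_4→A_1: (0)(1) − (0)(3) = 0
Σ = 9
Area = |Σ|/2 = 4.5.
Net area = 86.5 − 4.5 = 82.

82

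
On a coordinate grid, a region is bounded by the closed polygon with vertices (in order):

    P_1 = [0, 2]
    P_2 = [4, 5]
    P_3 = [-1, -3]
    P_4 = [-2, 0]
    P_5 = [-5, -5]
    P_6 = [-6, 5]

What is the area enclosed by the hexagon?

Σ = (-8) + (-7) + (-6) + (10) + (-55) + (-12) = -78
Area = |Σ|/2 = 39.

39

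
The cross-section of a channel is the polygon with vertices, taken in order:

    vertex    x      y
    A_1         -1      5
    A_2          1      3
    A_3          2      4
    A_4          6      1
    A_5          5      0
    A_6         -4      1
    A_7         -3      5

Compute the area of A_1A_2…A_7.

A_1→A_2: (-1)(3) − (1)(5) = -8
A_2→A_3: (1)(4) − (2)(3) = -2
A_3→A_4: (2)(1) − (6)(4) = -22
A_4→A_5: (6)(0) − (5)(1) = -5
A_5→A_6: (5)(1) − (-4)(0) = 5
A_6→A_7: (-4)(5) − (-3)(1) = -17
A_7→A_1: (-3)(5) − (-1)(5) = -10
Σ = -59
Area = |Σ|/2 = 29.5.

29.5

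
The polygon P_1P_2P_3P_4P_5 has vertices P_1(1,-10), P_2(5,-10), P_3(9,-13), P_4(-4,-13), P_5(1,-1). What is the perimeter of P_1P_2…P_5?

44

|P_1P_2| = √((4)² + (0)²) = √16 = 4
|P_2P_3| = √((4)² + (-3)²) = √25 = 5
|P_3P_4| = √((-13)² + (0)²) = √169 = 13
|P_4P_5| = √((5)² + (12)²) = √169 = 13
|P_5P_1| = √((0)² + (-9)²) = √81 = 9
Perimeter = 4 + 5 + 13 + 13 + 9 = 44.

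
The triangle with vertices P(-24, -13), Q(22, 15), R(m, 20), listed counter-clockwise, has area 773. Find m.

Write out the shoelace sum; only the two edges meeting at R involve m:
2·Area = [(22·20 − m·15) + (m·(-13) − (-24)·20)] + -74
       = -28·m + 846 = 1546
⇒ m = -25.

-25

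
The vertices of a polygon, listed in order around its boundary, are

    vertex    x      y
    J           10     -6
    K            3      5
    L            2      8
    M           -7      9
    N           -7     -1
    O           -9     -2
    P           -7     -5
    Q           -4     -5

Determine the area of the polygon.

Cross-terms: 68, 14, 74, 70, 5, 31, 15, 74  ⇒  Σ = 351
Area = |Σ|/2 = 175.5.

175.5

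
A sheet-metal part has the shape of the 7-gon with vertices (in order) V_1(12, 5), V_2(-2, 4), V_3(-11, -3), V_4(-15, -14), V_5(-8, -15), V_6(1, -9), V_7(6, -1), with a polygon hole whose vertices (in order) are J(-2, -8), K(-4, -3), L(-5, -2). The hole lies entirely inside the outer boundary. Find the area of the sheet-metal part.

254.5

Outer boundary:
V_1→V_2: (12)(4) − (-2)(5) = 58
V_2→V_3: (-2)(-3) − (-11)(4) = 50
V_3→V_4: (-11)(-14) − (-15)(-3) = 109
V_4→V_5: (-15)(-15) − (-8)(-14) = 113
V_5→V_6: (-8)(-9) − (1)(-15) = 87
V_6→V_7: (1)(-1) − (6)(-9) = 53
V_7→V_1: (6)(5) − (12)(-1) = 42
Σ = 512
Area = |Σ|/2 = 256.
Hole:
Apply Gauss's area formula: 2A = Σ (x_i·y_{i+1} − x_{i+1}·y_i), indices taken mod 3.
Cross-terms: -26, -7, 36  ⇒  Σ = 3
Area = |Σ|/2 = 1.5.
Net area = 256 − 1.5 = 254.5.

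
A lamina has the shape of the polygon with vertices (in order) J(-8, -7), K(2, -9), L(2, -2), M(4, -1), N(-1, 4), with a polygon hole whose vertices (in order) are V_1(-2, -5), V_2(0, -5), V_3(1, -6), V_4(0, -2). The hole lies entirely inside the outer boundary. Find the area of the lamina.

Outer boundary:
Apply the surveyor's formula: 2A = Σ (x_i·y_{i+1} − x_{i+1}·y_i), indices taken mod 5.
Σ = (86) + (14) + (6) + (15) + (39) = 160
Area = |Σ|/2 = 80.
Hole:
Cross-terms: 10, 5, -2, -4  ⇒  Σ = 9
Area = |Σ|/2 = 4.5.
Net area = 80 − 4.5 = 75.5.

75.5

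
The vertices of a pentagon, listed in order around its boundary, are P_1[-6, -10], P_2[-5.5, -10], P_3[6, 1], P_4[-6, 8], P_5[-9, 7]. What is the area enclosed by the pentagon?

Cross-terms: 5, 54.5, 54, 30, 132  ⇒  Σ = 275.5
Area = |Σ|/2 = 137.75.

137.75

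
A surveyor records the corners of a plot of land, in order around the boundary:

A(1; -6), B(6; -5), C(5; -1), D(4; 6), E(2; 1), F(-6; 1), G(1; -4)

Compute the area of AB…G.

Σ = (31) + (19) + (34) + (-8) + (8) + (23) + (-2) = 105
Area = |Σ|/2 = 52.5.

52.5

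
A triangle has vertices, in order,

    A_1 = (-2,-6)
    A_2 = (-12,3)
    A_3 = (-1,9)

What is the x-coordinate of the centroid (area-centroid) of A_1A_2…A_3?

Apply Gauss's area formula. First the cross-terms c_i = x_i·y_{i+1} − x_{i+1}·y_i:
  -78, -105, 24  ⇒  2A = -159, A = -79.5.
Then Σ (x_i + x_{i+1})·c_i = 2385, so x̄ = 2385 / (6·(-79.5)) = -5.

-5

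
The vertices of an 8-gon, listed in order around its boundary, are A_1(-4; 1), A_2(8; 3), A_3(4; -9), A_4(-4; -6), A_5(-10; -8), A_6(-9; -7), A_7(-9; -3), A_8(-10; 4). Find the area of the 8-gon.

145

Apply Gauss's area formula: 2A = Σ (x_i·y_{i+1} − x_{i+1}·y_i), indices taken mod 8.
Σ = (-20) + (-84) + (-60) + (-28) + (-2) + (-36) + (-66) + (6) = -290
Area = |Σ|/2 = 145.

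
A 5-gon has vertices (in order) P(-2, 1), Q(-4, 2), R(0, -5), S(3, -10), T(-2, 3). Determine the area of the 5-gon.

Σ = (0) + (20) + (15) + (-11) + (4) = 28
Area = |Σ|/2 = 14.

14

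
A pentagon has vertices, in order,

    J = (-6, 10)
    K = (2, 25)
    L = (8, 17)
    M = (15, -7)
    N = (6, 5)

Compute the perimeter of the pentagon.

|JK| = √((8)² + (15)²) = √289 = 17
|KL| = √((6)² + (-8)²) = √100 = 10
|LM| = √((7)² + (-24)²) = √625 = 25
|MN| = √((-9)² + (12)²) = √225 = 15
|NJ| = √((-12)² + (5)²) = √169 = 13
Perimeter = 17 + 10 + 25 + 15 + 13 = 80.

80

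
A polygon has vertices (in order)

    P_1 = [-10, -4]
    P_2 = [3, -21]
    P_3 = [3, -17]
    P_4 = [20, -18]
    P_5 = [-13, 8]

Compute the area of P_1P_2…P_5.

289

Apply the shoelace formula: 2A = Σ (x_i·y_{i+1} − x_{i+1}·y_i), indices taken mod 5.
P_1→P_2: (-10)(-21) − (3)(-4) = 222
P_2→P_3: (3)(-17) − (3)(-21) = 12
P_3→P_4: (3)(-18) − (20)(-17) = 286
P_4→P_5: (20)(8) − (-13)(-18) = -74
P_5→P_1: (-13)(-4) − (-10)(8) = 132
Σ = 578
Area = |Σ|/2 = 289.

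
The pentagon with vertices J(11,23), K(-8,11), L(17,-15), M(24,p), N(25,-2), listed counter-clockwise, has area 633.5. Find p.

-15

Write out the shoelace sum; only the two edges meeting at M involve p:
2·Area = [(17·p − 24·(-15)) + (24·(-2) − 25·p)] + 835
       = -8·p + 1147 = 1267
⇒ p = -15.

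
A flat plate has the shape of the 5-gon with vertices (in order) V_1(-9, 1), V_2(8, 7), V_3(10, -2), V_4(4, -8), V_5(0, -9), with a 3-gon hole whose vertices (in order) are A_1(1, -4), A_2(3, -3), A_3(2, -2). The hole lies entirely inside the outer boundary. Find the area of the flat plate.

171.5

Outer boundary:
Cross-terms: -71, -86, -72, -36, -81  ⇒  Σ = -346
Area = |Σ|/2 = 173.
Hole:
Apply Gauss's area formula: 2A = Σ (x_i·y_{i+1} − x_{i+1}·y_i), indices taken mod 3.
Σ = (9) + (0) + (-6) = 3
Area = |Σ|/2 = 1.5.
Net area = 173 − 1.5 = 171.5.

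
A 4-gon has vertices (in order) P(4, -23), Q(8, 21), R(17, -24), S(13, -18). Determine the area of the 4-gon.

251

Apply Gauss's area formula: 2A = Σ (x_i·y_{i+1} − x_{i+1}·y_i), indices taken mod 4.
Σ = (268) + (-549) + (6) + (-227) = -502
Area = |Σ|/2 = 251.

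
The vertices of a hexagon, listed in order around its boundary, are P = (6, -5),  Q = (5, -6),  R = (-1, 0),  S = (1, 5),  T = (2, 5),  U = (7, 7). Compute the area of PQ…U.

Apply the shoelace (surveyor's) formula: 2A = Σ (x_i·y_{i+1} − x_{i+1}·y_i), indices taken mod 6.
Cross-terms: -11, -6, -5, -5, -21, -77  ⇒  Σ = -125
Area = |Σ|/2 = 62.5.

62.5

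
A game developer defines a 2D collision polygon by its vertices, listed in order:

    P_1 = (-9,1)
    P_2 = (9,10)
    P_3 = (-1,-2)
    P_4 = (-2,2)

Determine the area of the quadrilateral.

P_1→P_2: (-9)(10) − (9)(1) = -99
P_2→P_3: (9)(-2) − (-1)(10) = -8
P_3→P_4: (-1)(2) − (-2)(-2) = -6
P_4→P_1: (-2)(1) − (-9)(2) = 16
Σ = -97
Area = |Σ|/2 = 48.5.

48.5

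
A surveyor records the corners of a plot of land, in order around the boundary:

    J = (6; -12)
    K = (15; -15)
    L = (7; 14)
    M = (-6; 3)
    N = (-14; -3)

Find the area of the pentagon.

378

Σ = (90) + (315) + (105) + (60) + (186) = 756
Area = |Σ|/2 = 378.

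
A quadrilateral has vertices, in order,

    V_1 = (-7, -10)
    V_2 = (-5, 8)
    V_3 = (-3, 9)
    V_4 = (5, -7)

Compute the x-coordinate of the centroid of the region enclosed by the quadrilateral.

Apply the shoelace (surveyor's) formula. First the cross-terms c_i = x_i·y_{i+1} − x_{i+1}·y_i:
  -106, -21, -24, -99  ⇒  2A = -250, A = -125.
Then Σ (x_i + x_{i+1})·c_i = 1590, so x̄ = 1590 / (6·(-125)) = -2.12.

-2.12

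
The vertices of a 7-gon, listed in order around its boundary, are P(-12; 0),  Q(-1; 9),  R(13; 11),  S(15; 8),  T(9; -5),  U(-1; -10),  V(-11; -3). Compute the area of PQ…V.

341

P→Q: (-12)(9) − (-1)(0) = -108
Q→R: (-1)(11) − (13)(9) = -128
R→S: (13)(8) − (15)(11) = -61
S→T: (15)(-5) − (9)(8) = -147
T→U: (9)(-10) − (-1)(-5) = -95
U→V: (-1)(-3) − (-11)(-10) = -107
V→P: (-11)(0) − (-12)(-3) = -36
Σ = -682
Area = |Σ|/2 = 341.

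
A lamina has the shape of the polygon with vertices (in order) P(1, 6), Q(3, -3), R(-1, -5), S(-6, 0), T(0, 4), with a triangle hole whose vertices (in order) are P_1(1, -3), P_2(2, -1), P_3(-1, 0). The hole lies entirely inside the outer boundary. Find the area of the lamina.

Outer boundary:
Apply the shoelace formula: 2A = Σ (x_i·y_{i+1} − x_{i+1}·y_i), indices taken mod 5.
P→Q: (1)(-3) − (3)(6) = -21
Q→R: (3)(-5) − (-1)(-3) = -18
R→S: (-1)(0) − (-6)(-5) = -30
S→T: (-6)(4) − (0)(0) = -24
T→P: (0)(6) − (1)(4) = -4
Σ = -97
Area = |Σ|/2 = 48.5.
Hole:
Apply the shoelace (surveyor's) formula: 2A = Σ (x_i·y_{i+1} − x_{i+1}·y_i), indices taken mod 3.
Σ = (5) + (-1) + (3) = 7
Area = |Σ|/2 = 3.5.
Net area = 48.5 − 3.5 = 45.

45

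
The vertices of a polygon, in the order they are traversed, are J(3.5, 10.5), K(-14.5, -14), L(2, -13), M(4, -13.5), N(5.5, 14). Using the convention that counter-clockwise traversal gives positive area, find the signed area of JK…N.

241.875

Σ = (103.25) + (216.5) + (25) + (130.25) + (8.75) = 483.75
Signed area = Σ/2 = 241.875 (positive ⇒ counter-clockwise traversal).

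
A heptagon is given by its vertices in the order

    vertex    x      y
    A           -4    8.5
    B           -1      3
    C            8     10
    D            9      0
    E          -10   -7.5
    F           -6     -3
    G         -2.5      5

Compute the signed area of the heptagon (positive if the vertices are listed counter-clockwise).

-124.375

Cross-terms: -3.5, -34, -90, -67.5, -15, -37.5, -1.25  ⇒  Σ = -248.75
Signed area = Σ/2 = -124.375 (negative ⇒ clockwise traversal).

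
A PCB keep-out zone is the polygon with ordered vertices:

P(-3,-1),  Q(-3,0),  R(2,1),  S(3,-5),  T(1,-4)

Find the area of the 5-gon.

Σ = (-3) + (-3) + (-13) + (-7) + (-13) = -39
Area = |Σ|/2 = 19.5.

19.5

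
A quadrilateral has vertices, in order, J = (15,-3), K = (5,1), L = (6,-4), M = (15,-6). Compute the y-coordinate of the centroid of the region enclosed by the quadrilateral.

-209/73

Apply the shoelace formula. First the cross-terms c_i = x_i·y_{i+1} − x_{i+1}·y_i:
  30, -26, 24, 45  ⇒  2A = 73, A = 36.5.
Then Σ (y_i + y_{i+1})·c_i = -627, so ȳ = -627 / (6·36.5) = -209/73.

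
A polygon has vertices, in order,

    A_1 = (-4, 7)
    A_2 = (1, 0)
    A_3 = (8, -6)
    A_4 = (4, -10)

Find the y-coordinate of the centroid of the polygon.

-919/243

Apply Gauss's area formula. First the cross-terms c_i = x_i·y_{i+1} − x_{i+1}·y_i:
  -7, -6, -56, -12  ⇒  2A = -81, A = -40.5.
Then Σ (y_i + y_{i+1})·c_i = 919, so ȳ = 919 / (6·(-40.5)) = -919/243.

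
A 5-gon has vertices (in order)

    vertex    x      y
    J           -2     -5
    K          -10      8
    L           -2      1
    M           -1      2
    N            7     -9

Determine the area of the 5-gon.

60.5

Apply the surveyor's formula: 2A = Σ (x_i·y_{i+1} − x_{i+1}·y_i), indices taken mod 5.
Σ = (-66) + (6) + (-3) + (-5) + (-53) = -121
Area = |Σ|/2 = 60.5.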